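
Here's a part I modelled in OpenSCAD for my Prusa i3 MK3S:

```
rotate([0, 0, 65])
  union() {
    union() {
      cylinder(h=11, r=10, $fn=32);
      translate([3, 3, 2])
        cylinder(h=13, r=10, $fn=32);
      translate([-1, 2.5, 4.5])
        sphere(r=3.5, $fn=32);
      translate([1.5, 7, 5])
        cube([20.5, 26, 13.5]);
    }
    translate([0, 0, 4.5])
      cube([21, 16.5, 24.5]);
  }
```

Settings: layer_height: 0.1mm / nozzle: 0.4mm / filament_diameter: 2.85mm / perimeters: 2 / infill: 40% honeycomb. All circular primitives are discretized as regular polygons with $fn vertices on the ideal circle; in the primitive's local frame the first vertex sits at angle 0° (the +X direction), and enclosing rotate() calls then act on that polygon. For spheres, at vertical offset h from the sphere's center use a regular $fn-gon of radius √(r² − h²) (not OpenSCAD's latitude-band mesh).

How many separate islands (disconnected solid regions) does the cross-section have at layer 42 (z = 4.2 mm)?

At z = 4.2 mm: the cylinder: section is a regular 32-gon, circumradius r=10; the r=10 cylinder at (3, 3) contributes a regular 32-gon of circumradius 10; the sphere at (-1, 2.5): section is a regular 32-gon, circumradius = √(r²−h²) = √(3.5²−0.3²) = 3.487; the cube at (1.5, 7) is not intersected at this z (z outside [5, 18.5]); Merging all regions: the regions partially overlap (shared area 266.15 mm²), so overlapping operands fuse into one piece — 1 connected region; the cube is absent (z outside [4.5, 29]); Combining (union): only the result so far is present, so the union is just that shape — 1 connected region; (whole slice rotated 65° about Z — lengths, areas and connectivity unchanged). Overall, the cross-section is a single solid region. Island count = 1.

1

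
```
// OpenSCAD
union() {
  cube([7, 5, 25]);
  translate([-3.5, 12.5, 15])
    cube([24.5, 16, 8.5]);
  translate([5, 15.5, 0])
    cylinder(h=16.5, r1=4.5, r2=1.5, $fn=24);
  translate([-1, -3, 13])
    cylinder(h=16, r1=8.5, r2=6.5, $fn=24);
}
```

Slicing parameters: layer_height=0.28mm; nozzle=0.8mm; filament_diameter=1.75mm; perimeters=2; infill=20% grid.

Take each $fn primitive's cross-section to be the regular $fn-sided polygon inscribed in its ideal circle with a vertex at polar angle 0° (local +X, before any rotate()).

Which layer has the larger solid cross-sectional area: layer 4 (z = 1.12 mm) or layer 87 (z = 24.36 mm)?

layer 87 (z = 24.36 mm)

Layer 4 (z = 1.12): the 7×5 cube contributes its full rectangle (area 35.00 mm²); the cube at (-3.5, 12.5) is not intersected at this z (z outside [15, 23.5]); the cone at (5, 15.5) (r1=4.5→r2=1.5) has section circumradius 4.296 here — a regular 24-gon (area = (24/2)·4.296²·sin(360°/24) = 57.33 mm²); the cone at (-1, -3) does not reach this height (z outside [13, 29]); Merging all regions: the 2 present regions are separate (no shared area or edge), so areas and boundary lengths simply add and each stays a separate island — area = 92.33 mm². So its area = 92.33 mm². Layer 87 (z = 24.36): the 7×5 cube contributes its full rectangle (area 35.00 mm²); the cube at (-3.5, 12.5) is not intersected at this z (z outside [15, 23.5]); the cone at (5, 15.5) is not intersected at this z (z outside [0, 16.5]); the cone at (-1, -3) (r1=8.5→r2=6.5) has section circumradius 7.080 here — a regular 24-gon (area = (24/2)·7.080²·sin(360°/24) = 155.68 mm²); Taking the union: the regions partially overlap — summed areas 190.68 mm² minus the doubly-counted overlap 14.45 mm² gives 176.23 mm² — area = 176.23 mm². So its area = 176.23 mm². Layer 87 is larger (176.23 vs 92.33 mm²).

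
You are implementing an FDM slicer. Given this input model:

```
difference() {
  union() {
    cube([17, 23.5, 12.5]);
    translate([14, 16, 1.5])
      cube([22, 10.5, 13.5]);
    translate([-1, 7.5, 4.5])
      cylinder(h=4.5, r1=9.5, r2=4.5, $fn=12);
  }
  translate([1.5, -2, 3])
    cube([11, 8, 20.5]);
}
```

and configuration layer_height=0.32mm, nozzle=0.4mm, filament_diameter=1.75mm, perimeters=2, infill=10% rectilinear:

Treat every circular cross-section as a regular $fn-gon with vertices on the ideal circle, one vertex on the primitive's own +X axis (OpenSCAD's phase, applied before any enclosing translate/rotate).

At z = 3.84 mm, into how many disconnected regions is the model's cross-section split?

1

At z = 3.84 mm: the 17×23.5 cube contributes its full rectangle; the cube at (14, 16) is present — its section is the full 22×10.5 rectangle; the cone at (-1, 7.5) is absent (z outside [4.5, 9]); Taking the union: the regions partially overlap (shared area 22.50 mm²), so overlapping operands fuse into one piece — 1 connected region; the 11×8 cube at (1.5, -2) contributes its full rectangle; Taking the first minus the rest: starting from that combined region, the 11×8 cube at (1.5, -2) partially overlaps it — only the 66.00 mm² overlap (of its 88.00 mm²) is removed, clipping the outline — 1 connected region. The result has 1 disconnected region.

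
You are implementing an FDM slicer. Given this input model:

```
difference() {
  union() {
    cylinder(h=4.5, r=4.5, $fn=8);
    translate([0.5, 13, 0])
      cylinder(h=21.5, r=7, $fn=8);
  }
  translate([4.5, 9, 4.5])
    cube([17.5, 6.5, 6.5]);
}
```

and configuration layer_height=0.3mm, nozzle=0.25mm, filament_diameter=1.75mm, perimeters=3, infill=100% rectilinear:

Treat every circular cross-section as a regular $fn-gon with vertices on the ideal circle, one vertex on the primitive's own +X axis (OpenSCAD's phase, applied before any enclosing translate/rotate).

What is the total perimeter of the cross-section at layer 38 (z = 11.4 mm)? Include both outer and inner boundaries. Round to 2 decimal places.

42.86 mm

At z = 11.4 mm: the cylinder is not intersected at this z (z outside [0, 4.5]); the r=7 cylinder at (0.5, 13) gives a regular 8-gon of circumradius 7 (constant along its height) (perimeter = 2·8·7.000·sin(180°/8) = 42.86 mm); Merging all regions: only the r=7 cylinder at (0.5, 13) is present, so the union is just that shape — boundary = 42.86 mm; the cube at (4.5, 9) is absent (z outside [4.5, 11]); Subtracting the remaining from the first: none of the subtracted shapes is present at this height, so that combined region is unchanged — boundary = 42.86 mm. Overall, the cross-section is a single solid region. Total boundary length (outer) = 42.86 mm.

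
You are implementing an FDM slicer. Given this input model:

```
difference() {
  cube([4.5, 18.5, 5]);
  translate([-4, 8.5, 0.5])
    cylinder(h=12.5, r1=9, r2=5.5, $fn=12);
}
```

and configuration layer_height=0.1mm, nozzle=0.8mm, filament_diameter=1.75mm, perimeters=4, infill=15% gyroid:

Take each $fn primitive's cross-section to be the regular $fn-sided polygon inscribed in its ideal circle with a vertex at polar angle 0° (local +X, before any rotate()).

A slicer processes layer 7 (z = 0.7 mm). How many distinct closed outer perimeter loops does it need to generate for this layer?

2

At z = 0.7 mm: the cube (footprint 4.5×18.5) is included at this height; the cone at (-4, 8.5): at t=0.016 of its height the radius interpolates to r₁+(r₂−r₁)t = 8.944, giving a regular 12-gon of that circumradius; Taking the first minus the rest: starting from the 4.5×18.5 cube, the cone at (-4, 8.5) partially overlaps it — only the 51.99 mm² overlap (of its 239.99 mm²) is removed, clipping the outline — 2 connected regions. The result has 2 disconnected regions.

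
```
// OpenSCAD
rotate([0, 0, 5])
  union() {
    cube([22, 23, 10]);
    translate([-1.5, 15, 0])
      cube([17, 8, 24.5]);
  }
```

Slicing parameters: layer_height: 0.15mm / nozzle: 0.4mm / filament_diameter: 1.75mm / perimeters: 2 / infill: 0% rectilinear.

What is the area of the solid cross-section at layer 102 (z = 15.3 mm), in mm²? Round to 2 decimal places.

At z = 15.3 mm: the cube is absent (z outside [0, 10]); the cube at (-1.5, 15) is present — its section is the full 17×8 rectangle (area 136.00 mm²); Combining (union): only the 17×8 cube at (-1.5, 15) is present, so the union is just that shape — area = 136.00 mm²; (whole slice rotated 5° about Z — lengths, areas and connectivity unchanged). Overall, the cross-section is a single solid region. Net area = 136.00 mm².

136.00 mm²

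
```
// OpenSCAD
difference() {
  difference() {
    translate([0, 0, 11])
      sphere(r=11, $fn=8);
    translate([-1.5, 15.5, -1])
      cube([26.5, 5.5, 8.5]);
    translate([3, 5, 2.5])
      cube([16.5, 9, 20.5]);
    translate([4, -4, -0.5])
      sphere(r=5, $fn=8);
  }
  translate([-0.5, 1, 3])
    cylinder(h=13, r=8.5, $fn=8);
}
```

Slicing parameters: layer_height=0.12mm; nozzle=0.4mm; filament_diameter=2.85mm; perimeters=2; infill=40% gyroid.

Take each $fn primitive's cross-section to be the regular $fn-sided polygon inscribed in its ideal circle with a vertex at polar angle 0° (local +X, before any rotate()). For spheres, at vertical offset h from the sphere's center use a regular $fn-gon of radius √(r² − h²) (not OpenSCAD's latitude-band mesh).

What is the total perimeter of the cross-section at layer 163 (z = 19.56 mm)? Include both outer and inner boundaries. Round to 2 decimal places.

At z = 19.56 mm: the r=11 sphere contributes a regular 8-gon of circumradius √(11²−8.56²) = 6.908 (perimeter = 2·8·6.908·sin(180°/8) = 42.30 mm); the cube at (-1.5, 15.5) is absent (z outside [-1, 7.5]); the 16.5×9 cube at (3, 5) contributes its full rectangle (perimeter 51.00 mm); the sphere at (4, -4) is not intersected at this z (|z−center|=20.060 > r=5); Taking the first minus the rest: starting from the r=11 sphere, the 16.5×9 cube at (3, 5) partially overlaps it — only the 0.54 mm² overlap (of its 148.50 mm²) is removed, clipping the outline — boundary = 42.83 mm; the cylinder at (-0.5, 1) is not intersected at this z (z outside [3, 16]); After the difference (first − rest): none of the subtracted shapes is present at this height, so that combined region is unchanged — boundary = 42.83 mm. Overall, the cross-section is a single solid region. Total boundary length (outer) = 42.83 mm.

42.83 mm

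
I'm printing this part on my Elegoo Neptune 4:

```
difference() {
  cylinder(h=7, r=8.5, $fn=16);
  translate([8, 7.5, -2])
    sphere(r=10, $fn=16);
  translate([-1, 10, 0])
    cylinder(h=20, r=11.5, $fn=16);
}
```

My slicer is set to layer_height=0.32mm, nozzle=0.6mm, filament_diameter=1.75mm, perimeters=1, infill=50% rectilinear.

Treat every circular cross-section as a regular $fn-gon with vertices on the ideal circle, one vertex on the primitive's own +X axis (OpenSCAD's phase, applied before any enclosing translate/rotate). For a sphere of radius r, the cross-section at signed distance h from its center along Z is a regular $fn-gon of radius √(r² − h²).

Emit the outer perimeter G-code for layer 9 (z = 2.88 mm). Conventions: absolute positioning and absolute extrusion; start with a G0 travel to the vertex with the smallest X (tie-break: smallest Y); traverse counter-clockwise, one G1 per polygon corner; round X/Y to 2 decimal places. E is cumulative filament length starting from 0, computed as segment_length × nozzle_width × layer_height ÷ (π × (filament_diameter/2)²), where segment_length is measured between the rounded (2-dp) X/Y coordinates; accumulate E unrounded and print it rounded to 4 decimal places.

At z = 2.88 mm: the r=8.5 cylinder contributes a regular 16-gon of circumradius 8.5; the sphere at (8, 7.5): section is a regular 16-gon, circumradius = √(r²−h²) = √(10²−4.88²) = 8.728; the r=11.5 cylinder at (-1, 10) contributes a regular 16-gon of circumradius 11.5; Taking the first minus the rest: starting from the r=8.5 cylinder, the r=10 sphere at (8, 7.5) partially overlaps it — only the 54.66 mm² overlap (of its 233.24 mm²) is removed, clipping the outline; the r=11.5 cylinder at (-1, 10) partially overlaps it — only the 68.13 mm² overlap (of its 404.88 mm²) is removed, clipping the outline — 1 connected region. The outline is a single polygon with 16 vertices. Extrusion per mm of travel: 0.6 × 0.32 / (π × 0.875²) = 0.079824. Accumulating E over each segment gives final E = 3.5301.

G0 X-8.50 Y0.00 Z2.88
G1 X-7.85 Y-3.25 E0.2646
G1 X-6.01 Y-6.01 E0.5294
G1 X-3.25 Y-7.85 E0.7941
G1 X0.00 Y-8.50 E1.0587
G1 X3.25 Y-7.85 E1.3233
G1 X6.01 Y-6.01 E1.5881
G1 X7.85 Y-3.25 E1.8528
G1 X8.27 Y-1.18 E2.0214
G1 X8.00 Y-1.23 E2.0434
G1 X4.66 Y-0.56 E2.3153
G1 X4.08 Y-0.17 E2.3711
G1 X3.40 Y-0.62 E2.4362
G1 X-1.00 Y-1.50 E2.7944
G1 X-5.40 Y-0.62 E3.1525
G1 X-8.25 Y1.28 E3.4260
G1 X-8.50 Y0.00 E3.5301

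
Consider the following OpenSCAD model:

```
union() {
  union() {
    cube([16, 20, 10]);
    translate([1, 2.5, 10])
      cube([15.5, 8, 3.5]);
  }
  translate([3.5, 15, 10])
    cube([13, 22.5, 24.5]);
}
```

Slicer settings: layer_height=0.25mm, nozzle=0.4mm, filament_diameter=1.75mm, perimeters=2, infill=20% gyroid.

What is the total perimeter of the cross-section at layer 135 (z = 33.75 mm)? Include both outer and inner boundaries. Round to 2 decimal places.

At z = 33.75 mm: the cube is not intersected at this z (z outside [0, 10]); the cube at (1, 2.5) does not reach this height (z outside [10, 13.5]); Combining (union): nothing is present at this height; the 13×22.5 cube at (3.5, 15) contributes its full rectangle (perimeter 71.00 mm); Combining (union): only the 13×22.5 cube at (3.5, 15) is present, so the union is just that shape — boundary = 71.00 mm. Overall, the cross-section is a single solid region. Total boundary length (outer) = 71.00 mm.

71.00 mm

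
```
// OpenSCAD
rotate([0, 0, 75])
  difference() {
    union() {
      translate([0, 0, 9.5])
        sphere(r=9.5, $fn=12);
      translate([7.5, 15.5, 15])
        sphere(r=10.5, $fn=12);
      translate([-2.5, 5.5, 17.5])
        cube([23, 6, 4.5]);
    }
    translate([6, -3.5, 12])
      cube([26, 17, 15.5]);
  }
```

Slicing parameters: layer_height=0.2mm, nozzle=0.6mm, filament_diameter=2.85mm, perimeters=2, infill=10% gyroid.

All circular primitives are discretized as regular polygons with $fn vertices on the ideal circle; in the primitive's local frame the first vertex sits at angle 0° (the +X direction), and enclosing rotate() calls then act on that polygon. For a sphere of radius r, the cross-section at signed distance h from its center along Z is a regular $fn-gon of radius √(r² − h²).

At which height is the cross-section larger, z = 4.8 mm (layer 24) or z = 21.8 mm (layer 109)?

Layer 24 (z = 4.8): the r=9.5 sphere contributes a regular 12-gon of circumradius √(9.5²−4.7²) = 8.256 (area = (12/2)·8.256²·sin(360°/12) = 204.48 mm²); the r=10.5 sphere at (7.5, 15.5) contributes a regular 12-gon of circumradius √(10.5²−10.2²) = 2.492 (area = (12/2)·2.492²·sin(360°/12) = 18.63 mm²); the cube at (-2.5, 5.5) is not intersected at this z (z outside [17.5, 22]); Taking the union: the 2 present regions are separate (no shared area or edge), so areas and boundary lengths simply add and each stays a separate island — area = 223.11 mm²; the cube at (6, -3.5) does not reach this height (z outside [12, 27.5]); After the difference (first − rest): none of the subtracted shapes is present at this height, so that combined region is unchanged — area = 223.11 mm²; (whole slice rotated 75° about Z — lengths, areas and connectivity unchanged). So its area = 223.11 mm². Layer 109 (z = 21.8): the sphere is absent (|z−center|=12.300 > r=9.5); the r=10.5 sphere at (7.5, 15.5) contributes a regular 12-gon of circumradius √(10.5²−6.8²) = 8.001 (area = (12/2)·8.001²·sin(360°/12) = 192.03 mm²); the cube at (-2.5, 5.5) is present — its section is the full 23×6 rectangle (area 138.00 mm²); Combining (union): the regions partially overlap — summed areas 330.03 mm² minus the doubly-counted overlap 36.30 mm² gives 293.73 mm² — area = 293.73 mm²; the cube at (6, -3.5) (footprint 26×17) is included at this height (area 442.00 mm²); After the difference (first − rest): starting from that combined region (293.73 mm²), the 26×17 cube at (6, -3.5) partially overlaps it — only the 104.39 mm² overlap (of its 442.00 mm²) is removed, clipping the outline — area = 189.34 mm²; (whole slice rotated 75° about Z — lengths, areas and connectivity unchanged). So its area = 189.34 mm². Layer 24 is larger (223.11 vs 189.34 mm²).

layer 24 (z = 4.8 mm)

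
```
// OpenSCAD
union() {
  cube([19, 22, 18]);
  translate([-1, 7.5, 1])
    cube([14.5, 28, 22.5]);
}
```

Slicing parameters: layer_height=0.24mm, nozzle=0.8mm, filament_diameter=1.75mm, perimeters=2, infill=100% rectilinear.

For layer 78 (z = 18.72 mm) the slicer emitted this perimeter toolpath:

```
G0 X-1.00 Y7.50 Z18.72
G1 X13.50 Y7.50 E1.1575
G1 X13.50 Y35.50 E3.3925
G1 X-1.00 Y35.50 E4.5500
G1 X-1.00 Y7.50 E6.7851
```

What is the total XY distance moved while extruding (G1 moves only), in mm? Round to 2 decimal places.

Sum the Euclidean lengths of each G1 segment: total = 85.00 mm.

85.00 mm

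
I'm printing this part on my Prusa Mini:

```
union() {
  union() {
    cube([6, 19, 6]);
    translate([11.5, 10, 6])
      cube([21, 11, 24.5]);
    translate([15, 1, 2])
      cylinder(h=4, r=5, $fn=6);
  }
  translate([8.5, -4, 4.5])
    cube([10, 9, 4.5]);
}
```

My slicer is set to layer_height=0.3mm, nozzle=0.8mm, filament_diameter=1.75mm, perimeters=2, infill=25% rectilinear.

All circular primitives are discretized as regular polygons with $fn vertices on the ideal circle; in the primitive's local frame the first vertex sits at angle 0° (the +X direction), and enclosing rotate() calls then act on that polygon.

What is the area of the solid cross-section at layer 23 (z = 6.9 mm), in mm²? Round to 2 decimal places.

321.00 mm²

At z = 6.9 mm: the cube is not intersected at this z (z outside [0, 6]); the 21×11 cube at (11.5, 10) contributes its full rectangle (area 231.00 mm²); the cylinder at (15, 1) is not intersected at this z (z outside [2, 6]); Merging all regions: only the 21×11 cube at (11.5, 10) is present, so the union is just that shape — area = 231.00 mm²; the 10×9 cube at (8.5, -4) contributes its full rectangle (area 90.00 mm²); Merging all regions: the 2 present regions are separate (no shared area or edge), so areas and boundary lengths simply add and each stays a separate island — area = 321.00 mm². Overall, the cross-section has 2 separate islands. Net area = 321.00 mm².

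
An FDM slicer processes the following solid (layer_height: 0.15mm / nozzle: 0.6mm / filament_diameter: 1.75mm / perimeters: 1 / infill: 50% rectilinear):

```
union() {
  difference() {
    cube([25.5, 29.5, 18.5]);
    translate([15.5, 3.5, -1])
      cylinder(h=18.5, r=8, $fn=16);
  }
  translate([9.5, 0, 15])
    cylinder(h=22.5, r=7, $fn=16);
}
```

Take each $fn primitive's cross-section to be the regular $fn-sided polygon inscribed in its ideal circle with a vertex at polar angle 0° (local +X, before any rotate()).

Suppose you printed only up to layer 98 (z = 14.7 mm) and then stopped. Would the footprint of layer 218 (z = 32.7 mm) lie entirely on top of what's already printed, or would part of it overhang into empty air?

part overhangs

Compare the two slices. At z = 14.7: the cube is present — its section is the full 25.5×29.5 rectangle (area 752.25 mm²); the r=8 cylinder at (15.5, 3.5) contributes a regular 16-gon of circumradius 8 (area = (16/2)·8.000²·sin(360°/16) = 195.93 mm²); Taking the first minus the rest: starting from the 25.5×29.5 cube (752.25 mm²), the r=8 cylinder at (15.5, 3.5) partially overlaps it — only the 151.44 mm² overlap (of its 195.93 mm²) is removed, clipping the outline — area = 600.81 mm²; the cylinder at (9.5, 0) is absent (z outside [15, 37.5]); Merging all regions: only that combined region is present, so the union is just that shape — area = 600.81 mm². At z = 32.7: the cube does not reach this height (z outside [0, 18.5]); the cylinder at (15.5, 3.5) is not intersected at this z (z outside [-1, 17.5]); Taking the first minus the rest: the first operand is absent here, so nothing remains; the r=7 cylinder at (9.5, 0) gives a regular 16-gon of circumradius 7 (constant along its height) (area = (16/2)·7.000²·sin(360°/16) = 150.01 mm²); Merging all regions: only the r=7 cylinder at (9.5, 0) is present, so the union is just that shape — area = 150.01 mm². Checking containment: at z = 32.7 the cross-section extends beyond the z = 14.7 cross-section by about 123.84 mm².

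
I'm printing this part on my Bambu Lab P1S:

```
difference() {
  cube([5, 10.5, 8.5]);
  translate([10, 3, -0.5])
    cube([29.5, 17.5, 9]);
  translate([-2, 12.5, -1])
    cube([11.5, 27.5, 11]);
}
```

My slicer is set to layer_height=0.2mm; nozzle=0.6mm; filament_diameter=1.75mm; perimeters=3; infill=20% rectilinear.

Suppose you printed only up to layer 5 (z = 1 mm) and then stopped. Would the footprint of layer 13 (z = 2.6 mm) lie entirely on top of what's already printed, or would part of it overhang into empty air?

Compare the two slices. At z = 1: the 5×10.5 cube contributes its full rectangle (area 52.50 mm²); the cube at (10, 3) is present — its section is the full 29.5×17.5 rectangle (area 516.25 mm²); the cube at (-2, 12.5) (footprint 11.5×27.5) is included at this height (area 316.25 mm²); Taking the first minus the rest: starting from the 5×10.5 cube (52.50 mm²), the 29.5×17.5 cube at (10, 3) misses the remaining region (no effect); the 11.5×27.5 cube at (-2, 12.5) misses the remaining region (no effect) — area = 52.50 mm². At z = 2.6: the cube is present — its section is the full 5×10.5 rectangle (area 52.50 mm²); the 29.5×17.5 cube at (10, 3) contributes its full rectangle (area 516.25 mm²); the 11.5×27.5 cube at (-2, 12.5) contributes its full rectangle (area 316.25 mm²); Subtracting the remaining from the first: starting from the 5×10.5 cube (52.50 mm²), the 29.5×17.5 cube at (10, 3) misses the remaining region (no effect); the 11.5×27.5 cube at (-2, 12.5) misses the remaining region (no effect) — area = 52.50 mm². Checking containment: the cross-section at z = 2.6 is a subset of the cross-section at z = 1.

entirely on top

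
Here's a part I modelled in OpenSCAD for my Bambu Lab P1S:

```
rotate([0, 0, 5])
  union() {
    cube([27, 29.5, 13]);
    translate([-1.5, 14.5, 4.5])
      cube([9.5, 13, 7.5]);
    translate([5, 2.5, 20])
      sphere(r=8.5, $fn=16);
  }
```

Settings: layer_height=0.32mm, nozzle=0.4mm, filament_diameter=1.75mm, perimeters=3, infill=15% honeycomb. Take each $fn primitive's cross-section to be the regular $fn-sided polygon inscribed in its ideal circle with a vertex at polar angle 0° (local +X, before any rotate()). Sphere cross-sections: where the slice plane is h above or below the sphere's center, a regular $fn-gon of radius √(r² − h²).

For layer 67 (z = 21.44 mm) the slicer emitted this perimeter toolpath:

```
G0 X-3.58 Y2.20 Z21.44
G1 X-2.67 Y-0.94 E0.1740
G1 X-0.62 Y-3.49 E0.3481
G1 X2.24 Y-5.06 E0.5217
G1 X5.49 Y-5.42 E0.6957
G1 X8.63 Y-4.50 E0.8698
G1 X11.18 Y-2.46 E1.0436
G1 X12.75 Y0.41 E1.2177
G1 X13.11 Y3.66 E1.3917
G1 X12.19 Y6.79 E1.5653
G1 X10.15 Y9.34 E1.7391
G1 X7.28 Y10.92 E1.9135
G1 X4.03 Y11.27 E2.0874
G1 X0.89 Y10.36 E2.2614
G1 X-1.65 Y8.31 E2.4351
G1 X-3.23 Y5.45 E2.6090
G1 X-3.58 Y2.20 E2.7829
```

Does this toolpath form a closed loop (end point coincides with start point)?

yes

Start point (G0): (-3.58, 2.20). End point (last G1): the path returns to the start — closed.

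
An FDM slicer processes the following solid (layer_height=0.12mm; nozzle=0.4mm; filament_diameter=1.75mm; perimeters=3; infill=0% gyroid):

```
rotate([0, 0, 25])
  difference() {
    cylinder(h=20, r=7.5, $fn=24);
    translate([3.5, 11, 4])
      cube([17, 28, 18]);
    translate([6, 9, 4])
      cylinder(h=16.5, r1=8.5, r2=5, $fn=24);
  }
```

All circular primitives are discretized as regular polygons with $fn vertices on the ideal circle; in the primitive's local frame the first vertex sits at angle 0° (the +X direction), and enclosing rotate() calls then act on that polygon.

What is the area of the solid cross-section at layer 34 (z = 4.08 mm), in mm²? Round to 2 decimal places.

At z = 4.08 mm: the r=7.5 cylinder contributes a regular 24-gon of circumradius 7.5 (area = (24/2)·7.500²·sin(360°/24) = 174.70 mm²); the cube at (3.5, 11) is present — its section is the full 17×28 rectangle (area 476.00 mm²); the cone at (6, 9) contributes a regular 24-gon of circumradius 8.483 (interpolated between r1=8.5 and r2=5 at t=0.005) (area = (24/2)·8.483²·sin(360°/24) = 223.50 mm²); After the difference (first − rest): starting from the r=7.5 cylinder (174.70 mm²), the 17×28 cube at (3.5, 11) misses the remaining region (no effect); the cone at (6, 9) partially overlaps it — only the 40.73 mm² overlap (of its 223.50 mm²) is removed, clipping the outline — area = 133.97 mm²; (rotated 25° about Z; rotation is an isometry so areas/perimeters/island counts are preserved). Overall, the cross-section is a single solid region. Net area = 133.97 mm².

133.97 mm²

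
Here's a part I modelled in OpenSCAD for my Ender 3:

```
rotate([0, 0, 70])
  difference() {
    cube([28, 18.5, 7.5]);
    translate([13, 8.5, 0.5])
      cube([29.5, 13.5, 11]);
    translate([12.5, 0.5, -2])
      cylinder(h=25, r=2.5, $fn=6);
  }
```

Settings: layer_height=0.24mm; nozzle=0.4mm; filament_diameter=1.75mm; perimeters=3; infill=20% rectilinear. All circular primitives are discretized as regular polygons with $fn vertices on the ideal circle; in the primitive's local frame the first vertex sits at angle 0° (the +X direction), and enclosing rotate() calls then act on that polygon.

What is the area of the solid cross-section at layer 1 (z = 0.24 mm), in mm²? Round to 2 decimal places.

507.53 mm²

At z = 0.24 mm: the cube is present — its section is the full 28×18.5 rectangle (area 518.00 mm²); the cube at (13, 8.5) is absent (z outside [0.5, 11.5]); the r=2.5 cylinder at (12.5, 0.5) gives a regular 6-gon of circumradius 2.5 (constant along its height) (area = (6/2)·2.500²·sin(360°/6) = 16.24 mm²); After the difference (first − rest): starting from the 28×18.5 cube (518.00 mm²), the r=2.5 cylinder at (12.5, 0.5) partially overlaps it — only the 10.47 mm² overlap (of its 16.24 mm²) is removed, clipping the outline — area = 507.53 mm²; (rotated 70° about Z; rotation is an isometry so areas/perimeters/island counts are preserved). Overall, the cross-section is a single solid region. Net area = 507.53 mm².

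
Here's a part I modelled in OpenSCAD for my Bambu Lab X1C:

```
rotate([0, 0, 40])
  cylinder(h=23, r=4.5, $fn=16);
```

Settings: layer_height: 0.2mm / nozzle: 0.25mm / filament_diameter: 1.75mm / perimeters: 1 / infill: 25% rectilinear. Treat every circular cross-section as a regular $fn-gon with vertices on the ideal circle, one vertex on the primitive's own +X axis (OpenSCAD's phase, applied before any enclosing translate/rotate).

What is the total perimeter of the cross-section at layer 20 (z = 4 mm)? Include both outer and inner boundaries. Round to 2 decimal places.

At z = 4 mm: the r=4.5 cylinder gives a regular 16-gon of circumradius 4.5 (constant along its height) (perimeter = 2·16·4.500·sin(180°/16) = 28.09 mm); (rotated 40° about Z; rotation is an isometry so areas/perimeters/island counts are preserved). Overall, the cross-section is a single solid region. Total boundary length (outer) = 28.09 mm.

28.09 mm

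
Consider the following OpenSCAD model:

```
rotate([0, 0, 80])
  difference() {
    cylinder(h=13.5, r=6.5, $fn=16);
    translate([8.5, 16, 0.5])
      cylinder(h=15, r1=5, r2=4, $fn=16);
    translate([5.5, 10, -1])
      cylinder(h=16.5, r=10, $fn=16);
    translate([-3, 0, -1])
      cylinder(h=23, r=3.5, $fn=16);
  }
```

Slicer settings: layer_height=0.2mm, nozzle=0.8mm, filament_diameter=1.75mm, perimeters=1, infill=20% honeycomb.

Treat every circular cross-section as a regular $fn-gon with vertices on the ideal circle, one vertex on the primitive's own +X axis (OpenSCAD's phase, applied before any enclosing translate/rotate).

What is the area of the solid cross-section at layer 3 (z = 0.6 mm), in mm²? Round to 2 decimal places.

54.46 mm²

At z = 0.6 mm: the cylinder: section is a regular 16-gon, circumradius r=6.5 (area = (16/2)·6.500²·sin(360°/16) = 129.35 mm²); the cone at (8.5, 16): at t=0.007 of its height the radius interpolates to r₁+(r₂−r₁)t = 4.993, giving a regular 16-gon of that circumradius (area = (16/2)·4.993²·sin(360°/16) = 76.33 mm²); the cylinder at (5.5, 10): section is a regular 16-gon, circumradius r=10 (area = (16/2)·10.000²·sin(360°/16) = 306.15 mm²); the r=3.5 cylinder at (-3, 0) contributes a regular 16-gon of circumradius 3.5 (area = (16/2)·3.500²·sin(360°/16) = 37.50 mm²); After the difference (first − rest): starting from the r=6.5 cylinder (129.35 mm²), the cone at (8.5, 16) misses the remaining region (no effect); the r=10 cylinder at (5.5, 10) partially overlaps it — only the 37.71 mm² overlap (of its 306.15 mm²) is removed, clipping the outline; the r=3.5 cylinder at (-3, 0) partially overlaps it — only the 37.18 mm² overlap (of its 37.50 mm²) is removed, clipping the outline — area = 54.46 mm²; (rotated 80° about Z; rotation is an isometry so areas/perimeters/island counts are preserved). Overall, the cross-section has 2 separate islands. Net area = 54.46 mm².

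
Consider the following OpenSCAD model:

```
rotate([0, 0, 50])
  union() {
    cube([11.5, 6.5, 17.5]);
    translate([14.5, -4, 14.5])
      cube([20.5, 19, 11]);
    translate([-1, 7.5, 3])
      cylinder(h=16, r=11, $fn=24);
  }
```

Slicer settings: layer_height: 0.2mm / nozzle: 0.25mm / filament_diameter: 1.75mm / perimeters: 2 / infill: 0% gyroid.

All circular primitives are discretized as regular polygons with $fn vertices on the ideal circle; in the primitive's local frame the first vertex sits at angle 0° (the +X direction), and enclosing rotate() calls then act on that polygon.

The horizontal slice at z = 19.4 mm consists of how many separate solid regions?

At z = 19.4 mm: the cube does not reach this height (z outside [0, 17.5]); the 20.5×19 cube at (14.5, -4) contributes its full rectangle; the cylinder at (-1, 7.5) does not reach this height (z outside [3, 19]); Taking the union: only the 20.5×19 cube at (14.5, -4) is present, so the union is just that shape — 1 connected region; (whole slice rotated 50° about Z — lengths, areas and connectivity unchanged). The result has 1 disconnected region.

1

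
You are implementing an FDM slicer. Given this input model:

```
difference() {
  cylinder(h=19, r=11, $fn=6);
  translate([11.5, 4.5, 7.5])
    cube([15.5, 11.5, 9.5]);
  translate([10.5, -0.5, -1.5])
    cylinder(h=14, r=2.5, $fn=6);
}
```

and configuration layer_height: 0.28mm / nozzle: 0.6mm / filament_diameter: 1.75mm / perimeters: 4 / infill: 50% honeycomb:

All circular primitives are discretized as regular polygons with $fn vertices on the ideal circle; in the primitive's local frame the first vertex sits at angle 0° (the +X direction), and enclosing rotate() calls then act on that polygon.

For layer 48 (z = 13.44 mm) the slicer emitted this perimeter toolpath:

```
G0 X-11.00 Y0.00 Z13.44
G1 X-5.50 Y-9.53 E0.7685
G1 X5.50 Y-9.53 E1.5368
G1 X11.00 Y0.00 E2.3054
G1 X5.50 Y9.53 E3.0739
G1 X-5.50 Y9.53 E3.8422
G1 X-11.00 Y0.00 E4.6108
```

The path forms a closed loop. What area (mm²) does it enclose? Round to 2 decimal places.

Apply the shoelace formula to the sequence of (X, Y) vertices; enclosed area = 314.49 mm².

314.49 mm²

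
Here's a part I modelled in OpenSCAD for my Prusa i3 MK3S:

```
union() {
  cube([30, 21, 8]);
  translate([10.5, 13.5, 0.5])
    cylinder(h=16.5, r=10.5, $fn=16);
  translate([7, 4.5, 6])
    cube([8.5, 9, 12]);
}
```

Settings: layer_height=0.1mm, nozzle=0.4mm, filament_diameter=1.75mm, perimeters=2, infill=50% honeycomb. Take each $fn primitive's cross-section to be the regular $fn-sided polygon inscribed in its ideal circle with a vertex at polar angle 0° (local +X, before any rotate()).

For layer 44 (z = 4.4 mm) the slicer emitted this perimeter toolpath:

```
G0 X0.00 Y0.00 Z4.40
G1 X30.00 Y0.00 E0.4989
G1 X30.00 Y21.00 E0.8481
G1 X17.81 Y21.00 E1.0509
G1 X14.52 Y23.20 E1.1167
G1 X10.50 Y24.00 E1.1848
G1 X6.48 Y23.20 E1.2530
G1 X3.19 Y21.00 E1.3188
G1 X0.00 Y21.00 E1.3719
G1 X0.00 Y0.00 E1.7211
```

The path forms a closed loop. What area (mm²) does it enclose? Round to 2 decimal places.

658.14 mm²

Apply the shoelace formula to the sequence of (X, Y) vertices; enclosed area = 658.14 mm².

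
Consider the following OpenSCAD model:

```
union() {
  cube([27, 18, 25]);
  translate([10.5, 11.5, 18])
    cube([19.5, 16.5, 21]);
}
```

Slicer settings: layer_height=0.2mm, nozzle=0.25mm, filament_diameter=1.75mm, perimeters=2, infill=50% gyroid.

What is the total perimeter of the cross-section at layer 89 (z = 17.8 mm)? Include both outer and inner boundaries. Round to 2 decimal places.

90.00 mm

At z = 17.8 mm: the cube is present — its section is the full 27×18 rectangle (perimeter 90.00 mm); the cube at (10.5, 11.5) does not reach this height (z outside [18, 39]); Taking the union: only the 27×18 cube is present, so the union is just that shape — boundary = 90.00 mm. Overall, the cross-section is a single solid region. Total boundary length (outer) = 90.00 mm.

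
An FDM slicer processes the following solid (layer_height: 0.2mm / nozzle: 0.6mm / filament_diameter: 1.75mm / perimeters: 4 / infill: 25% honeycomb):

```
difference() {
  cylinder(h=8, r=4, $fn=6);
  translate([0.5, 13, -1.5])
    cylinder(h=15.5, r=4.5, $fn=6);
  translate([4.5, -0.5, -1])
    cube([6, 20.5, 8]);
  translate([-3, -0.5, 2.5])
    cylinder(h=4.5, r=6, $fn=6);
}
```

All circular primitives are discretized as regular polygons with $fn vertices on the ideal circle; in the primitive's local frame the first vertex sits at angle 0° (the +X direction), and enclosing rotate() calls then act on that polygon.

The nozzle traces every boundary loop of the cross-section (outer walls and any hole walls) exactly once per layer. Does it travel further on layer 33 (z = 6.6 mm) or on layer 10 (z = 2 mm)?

layer 10 (z = 2 mm)

Layer 33 (z = 6.6): the r=4 cylinder contributes a regular 6-gon of circumradius 4 (perimeter = 2·6·4.000·sin(180°/6) = 24.00 mm); the cylinder at (0.5, 13): section is a regular 6-gon, circumradius r=4.5 (perimeter = 2·6·4.500·sin(180°/6) = 27.00 mm); the cube at (4.5, -0.5) is present — its section is the full 6×20.5 rectangle (perimeter 53.00 mm); the r=6 cylinder at (-3, -0.5) gives a regular 6-gon of circumradius 6 (constant along its height) (perimeter = 2·6·6.000·sin(180°/6) = 36.00 mm); Taking the first minus the rest: starting from the r=4 cylinder, the r=4.5 cylinder at (0.5, 13) misses the remaining region (no effect); the 6×20.5 cube at (4.5, -0.5) misses the remaining region (no effect); the r=6 cylinder at (-3, -0.5) partially overlaps it — only the 34.50 mm² overlap (of its 93.53 mm²) is removed, clipping the outline — boundary = 18.00 mm. So its perimeter = 18.00 mm. Layer 10 (z = 2): the r=4 cylinder contributes a regular 6-gon of circumradius 4 (perimeter = 2·6·4.000·sin(180°/6) = 24.00 mm); the cylinder at (0.5, 13): section is a regular 6-gon, circumradius r=4.5 (perimeter = 2·6·4.500·sin(180°/6) = 27.00 mm); the cube at (4.5, -0.5) (footprint 6×20.5) is included at this height (perimeter 53.00 mm); the cylinder at (-3, -0.5) is absent (z outside [2.5, 7]); After the difference (first − rest): starting from the r=4 cylinder, the r=4.5 cylinder at (0.5, 13) misses the remaining region (no effect); the 6×20.5 cube at (4.5, -0.5) misses the remaining region (no effect) — boundary = 24.00 mm. So its perimeter = 24.00 mm. Layer 10 is larger (24.00 vs 18.00 mm).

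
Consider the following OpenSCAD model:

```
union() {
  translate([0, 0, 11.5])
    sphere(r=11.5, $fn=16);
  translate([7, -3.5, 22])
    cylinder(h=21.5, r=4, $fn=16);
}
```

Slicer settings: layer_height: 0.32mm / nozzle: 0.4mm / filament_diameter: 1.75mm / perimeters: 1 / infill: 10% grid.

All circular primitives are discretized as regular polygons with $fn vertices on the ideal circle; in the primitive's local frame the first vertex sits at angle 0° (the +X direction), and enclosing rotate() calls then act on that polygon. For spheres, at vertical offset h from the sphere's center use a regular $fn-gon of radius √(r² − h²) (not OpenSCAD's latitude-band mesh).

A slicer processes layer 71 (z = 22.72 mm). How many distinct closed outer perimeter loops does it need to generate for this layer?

At z = 22.72 mm: the r=11.5 sphere slices to a regular 16-gon of circumradius 2.522 (√(r²−h²) with h=11.22 from center); the cylinder at (7, -3.5): section is a regular 16-gon, circumradius r=4; Taking the union: the 2 present regions are separate (no shared area or edge), so areas and boundary lengths simply add and each stays a separate island — 2 connected regions. The result has 2 disconnected regions.

2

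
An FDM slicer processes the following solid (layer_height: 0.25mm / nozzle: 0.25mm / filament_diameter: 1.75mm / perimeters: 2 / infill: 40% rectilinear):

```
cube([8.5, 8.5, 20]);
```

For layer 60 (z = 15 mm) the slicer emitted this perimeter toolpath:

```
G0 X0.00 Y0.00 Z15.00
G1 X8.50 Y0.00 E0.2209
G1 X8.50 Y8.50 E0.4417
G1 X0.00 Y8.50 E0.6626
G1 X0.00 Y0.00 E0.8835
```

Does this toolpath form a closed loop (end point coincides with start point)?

yes

Start point (G0): (0.00, 0.00). End point (last G1): the path returns to the start — closed.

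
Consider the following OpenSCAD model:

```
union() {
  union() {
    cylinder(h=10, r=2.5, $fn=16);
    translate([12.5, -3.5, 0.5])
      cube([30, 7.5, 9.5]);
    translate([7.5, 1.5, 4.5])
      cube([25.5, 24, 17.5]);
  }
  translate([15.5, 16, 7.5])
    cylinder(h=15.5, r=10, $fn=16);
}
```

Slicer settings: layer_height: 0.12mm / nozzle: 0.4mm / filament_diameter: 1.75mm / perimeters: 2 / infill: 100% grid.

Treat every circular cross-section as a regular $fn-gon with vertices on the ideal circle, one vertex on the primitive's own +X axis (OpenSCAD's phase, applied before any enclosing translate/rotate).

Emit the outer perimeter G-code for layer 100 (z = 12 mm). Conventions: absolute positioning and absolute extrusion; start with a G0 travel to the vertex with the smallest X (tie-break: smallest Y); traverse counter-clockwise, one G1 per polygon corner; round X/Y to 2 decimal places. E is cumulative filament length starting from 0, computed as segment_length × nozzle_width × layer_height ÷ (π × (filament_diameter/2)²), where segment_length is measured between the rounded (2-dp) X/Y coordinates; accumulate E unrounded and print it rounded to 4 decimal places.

G0 X5.50 Y16.00 Z12.00
G1 X6.26 Y12.17 E0.0779
G1 X7.50 Y10.32 E0.1224
G1 X7.50 Y1.50 E0.2984
G1 X33.00 Y1.50 E0.8073
G1 X33.00 Y25.50 E1.2862
G1 X18.01 Y25.50 E1.5853
G1 X15.50 Y26.00 E1.6364
G1 X12.99 Y25.50 E1.6875
G1 X7.50 Y25.50 E1.7971
G1 X7.50 Y21.68 E1.8733
G1 X6.26 Y19.83 E1.9177
G1 X5.50 Y16.00 E1.9957

At z = 12 mm: the cylinder is absent (z outside [0, 10]); the cube at (12.5, -3.5) is not intersected at this z (z outside [0.5, 10]); the cube at (7.5, 1.5) (footprint 25.5×24) is included at this height; Merging all regions: only the 25.5×24 cube at (7.5, 1.5) is present, so the union is just that shape — 1 connected region; the r=10 cylinder at (15.5, 16) contributes a regular 16-gon of circumradius 10; Taking the union: the regions partially overlap (shared area 290.20 mm²), so overlapping operands fuse into one piece — 1 connected region. The outline is a single polygon with 12 vertices. Extrusion per mm of travel: 0.4 × 0.12 / (π × 0.875²) = 0.019956. Accumulating E over each segment gives final E = 1.9957.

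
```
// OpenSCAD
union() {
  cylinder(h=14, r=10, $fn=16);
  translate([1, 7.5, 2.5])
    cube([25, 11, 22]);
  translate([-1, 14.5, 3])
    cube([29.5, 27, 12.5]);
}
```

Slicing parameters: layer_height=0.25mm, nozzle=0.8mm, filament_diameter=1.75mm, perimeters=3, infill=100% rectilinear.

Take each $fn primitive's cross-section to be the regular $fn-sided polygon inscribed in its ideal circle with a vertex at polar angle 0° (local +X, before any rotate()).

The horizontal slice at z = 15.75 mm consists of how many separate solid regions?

1

At z = 15.75 mm: the cylinder is not intersected at this z (z outside [0, 14]); the cube at (1, 7.5) is present — its section is the full 25×11 rectangle; the cube at (-1, 14.5) does not reach this height (z outside [3, 15.5]); Merging all regions: only the 25×11 cube at (1, 7.5) is present, so the union is just that shape — 1 connected region. The result has 1 disconnected region.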